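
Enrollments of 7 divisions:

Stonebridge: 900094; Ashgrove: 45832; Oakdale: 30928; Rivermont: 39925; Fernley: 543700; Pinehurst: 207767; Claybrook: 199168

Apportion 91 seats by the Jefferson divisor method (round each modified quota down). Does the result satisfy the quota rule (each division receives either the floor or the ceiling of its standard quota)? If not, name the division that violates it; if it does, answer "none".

Standard quotas: Stonebridge 41.633, Ashgrove 2.120, Oakdale 1.431, Rivermont 1.847, Fernley 25.148, Pinehurst 9.610, Claybrook 9.212.
Jefferson allocation: Stonebridge 43, Ashgrove 2, Oakdale 1, Rivermont 1, Fernley 26, Pinehurst 9, Claybrook 9.
Stonebridge has quota 41.633 (lower 41, upper 42) but receives 43 — outside the quota interval.

Stonebridge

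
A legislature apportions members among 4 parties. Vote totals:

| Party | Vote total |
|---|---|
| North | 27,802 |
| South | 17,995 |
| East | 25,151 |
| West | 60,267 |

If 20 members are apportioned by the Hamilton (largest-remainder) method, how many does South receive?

3

Total 131215; standard divisor 131215/20 ≈ 6560.75.
Standard quotas: North 4.2376, South 2.7428, East 3.8336, West 9.1860.
Lower quotas: North 4, South 2, East 3, West 9 (sum 18, leaving 2 seats).
Remainders in descending order: East 0.8336, South 0.7428, North 0.2376, West 0.1860.
The surplus seats go to East, South.
South receives 3.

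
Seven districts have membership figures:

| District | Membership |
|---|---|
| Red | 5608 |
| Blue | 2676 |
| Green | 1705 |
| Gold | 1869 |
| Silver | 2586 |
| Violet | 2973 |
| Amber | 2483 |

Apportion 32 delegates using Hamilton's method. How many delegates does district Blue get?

The standard divisor is 19900/32 ≈ 621.875.
Standard quotas: Red 9.0179, Blue 4.3031, Green 2.7417, Gold 3.0054, Silver 4.1584, Violet 4.7807, Amber 3.9928.
Lower quotas: Red 9, Blue 4, Green 2, Gold 3, Silver 4, Violet 4, Amber 3 (sum 29, leaving 3 seats).
Remainders in descending order: Amber 0.9928, Violet 0.7807, Green 0.7417, Blue 0.3031, Silver 0.1584, Red 0.0179, Gold 0.0054.
The surplus seats go to Amber, Violet, Green.
Blue receives 4.

4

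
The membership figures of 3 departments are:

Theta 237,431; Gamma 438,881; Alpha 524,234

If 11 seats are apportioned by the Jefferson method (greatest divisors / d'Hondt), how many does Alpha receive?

Standard divisor 1200546/11 ≈ 109140.545; standard quotas: Theta 2.175, Gamma 4.021, Alpha 4.803.
Rounding down gives 2, 4, 4 = 10 seats, so the divisor must be adjusted.
With modified divisor 96300: modified quotas Theta 2.466, Gamma 4.557, Alpha 5.444.
Rounding down: Theta 2, Gamma 4, Alpha 5 (total 11).
Alpha receives 5.

5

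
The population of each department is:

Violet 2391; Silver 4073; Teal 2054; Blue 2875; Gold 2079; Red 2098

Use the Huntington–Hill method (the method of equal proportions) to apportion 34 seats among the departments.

With divisor 462: modified quotas Violet 5.175, Silver 8.816, Teal 4.446, Blue 6.223, Gold 4.500, Red 4.541.
Geometric-mean thresholds: Violet √(5·6)=5.477, Silver √(8·9)=8.485, Teal √(4·5)=4.472, Blue √(6·7)=6.481, Gold √(4·5)=4.472, Red √(4·5)=4.472.
Each quota rounded against its threshold gives Violet 5, Silver 9, Teal 4, Blue 6, Gold 5, Red 5 (total 34).

Violet=5, Silver=9, Teal=4, Blue=6, Gold=5, Red=5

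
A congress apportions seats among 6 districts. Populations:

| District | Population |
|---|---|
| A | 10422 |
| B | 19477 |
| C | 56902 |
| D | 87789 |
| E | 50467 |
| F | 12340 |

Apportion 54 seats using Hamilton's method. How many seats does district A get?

2

The standard divisor is 237397/54 ≈ 4396.241.
Standard quotas: A 2.3707, B 4.4304, C 12.9433, D 19.9691, E 11.4796, F 2.8069.
Lower quotas: A 2, B 4, C 12, D 19, E 11, F 2 (sum 50, leaving 4 seats).
Remainders in descending order: D 0.9691, C 0.9433, F 0.8069, E 0.4796, B 0.4304, A 0.3707.
Largest remainders: D, C, F, E receive the extra seats.
A receives 2.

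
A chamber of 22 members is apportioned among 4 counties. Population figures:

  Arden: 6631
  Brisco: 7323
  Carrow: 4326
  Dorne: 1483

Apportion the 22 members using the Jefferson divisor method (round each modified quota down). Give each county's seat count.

Arden 8, Brisco 8, Carrow 5, Dorne 1

Standard divisor 19763/22 ≈ 898.318; standard quotas: Arden 7.382, Brisco 8.152, Carrow 4.816, Dorne 1.651.
Rounding down gives 7, 8, 4, 1 = 20 seats, so the divisor must be adjusted.
With modified divisor 820: modified quotas Arden 8.087, Brisco 8.930, Carrow 5.276, Dorne 1.809.
Rounding down: Arden 8, Brisco 8, Carrow 5, Dorne 1 (total 22).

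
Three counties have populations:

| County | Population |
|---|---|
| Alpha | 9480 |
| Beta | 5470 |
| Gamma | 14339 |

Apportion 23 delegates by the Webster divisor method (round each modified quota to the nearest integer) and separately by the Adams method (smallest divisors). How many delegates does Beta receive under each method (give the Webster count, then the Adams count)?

Webster: Alpha 8, Beta 4, Gamma 11.
Adams: Alpha 7, Beta 5, Gamma 11.
Beta gets 4 under Webster and 5 under Adams.

4 and 5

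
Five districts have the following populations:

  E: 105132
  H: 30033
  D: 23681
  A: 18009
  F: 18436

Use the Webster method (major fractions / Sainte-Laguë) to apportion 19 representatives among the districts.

Standard divisor 195291/19 ≈ 10278.474; standard quotas: E 10.228, H 2.922, D 2.304, A 1.752, F 1.794.
Rounding to the nearest integer gives E 10, H 3, D 2, A 2, F 2 — total 19, matching the house size, so no adjustment is needed.

E 10, H 3, D 2, A 2, F 2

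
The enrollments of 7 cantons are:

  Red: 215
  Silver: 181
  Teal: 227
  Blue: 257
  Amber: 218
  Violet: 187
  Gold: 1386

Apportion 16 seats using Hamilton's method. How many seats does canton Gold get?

8

Standard divisor: 2671 ÷ 16 ≈ 166.938.
Standard quotas: Red 1.288, Silver 1.084, Teal 1.360, Blue 1.539, Amber 1.306, Violet 1.120, Gold 8.303.
Lower quotas: Red 1, Silver 1, Teal 1, Blue 1, Amber 1, Violet 1, Gold 8 (sum 14, leaving 2 seats).
Remainders in descending order: Blue 0.539, Teal 0.360, Amber 0.306, Gold 0.303, Red 0.288, Violet 0.120, Silver 0.084.
Largest remainders: Blue, Teal receive the extra seats.
Gold receives 8.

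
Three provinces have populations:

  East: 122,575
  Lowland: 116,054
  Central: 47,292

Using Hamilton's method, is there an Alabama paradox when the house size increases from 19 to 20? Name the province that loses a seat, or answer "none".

none

At 19 seats: East 8, Lowland 8, Central 3.
At 20 seats: East 9, Lowland 8, Central 3.
No province's allocation decreased.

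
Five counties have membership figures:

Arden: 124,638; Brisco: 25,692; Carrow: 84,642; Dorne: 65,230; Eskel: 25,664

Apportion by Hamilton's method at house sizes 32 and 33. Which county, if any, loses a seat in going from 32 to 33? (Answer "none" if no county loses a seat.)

Eskel

At 32 seats: Arden 12, Brisco 3, Carrow 8, Dorne 6, Eskel 3.
At 33 seats: Arden 13, Brisco 3, Carrow 8, Dorne 7, Eskel 2.
Eskel drops from 3 to 2.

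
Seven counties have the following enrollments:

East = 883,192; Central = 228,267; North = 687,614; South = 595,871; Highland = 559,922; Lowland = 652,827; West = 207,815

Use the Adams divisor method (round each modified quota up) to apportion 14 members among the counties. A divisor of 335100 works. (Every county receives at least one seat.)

With modified divisor 335100: modified quotas East 2.636, Central 0.681, North 2.052, South 1.778, Highland 1.671, Lowland 1.948, West 0.620.
Rounding up: East 3, Central 1, North 3, South 2, Highland 2, Lowland 2, West 1 (total 14).

East: 3; Central: 1; North: 3; South: 2; Highland: 2; Lowland: 2; West: 1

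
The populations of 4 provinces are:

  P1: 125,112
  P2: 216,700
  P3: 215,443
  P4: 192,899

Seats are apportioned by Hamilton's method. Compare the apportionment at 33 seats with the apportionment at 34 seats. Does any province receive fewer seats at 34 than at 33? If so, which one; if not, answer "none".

P1

At 33 seats: P1 6, P2 10, P3 9, P4 8.
At 34 seats: P1 5, P2 10, P3 10, P4 9.
P1 drops from 6 to 5.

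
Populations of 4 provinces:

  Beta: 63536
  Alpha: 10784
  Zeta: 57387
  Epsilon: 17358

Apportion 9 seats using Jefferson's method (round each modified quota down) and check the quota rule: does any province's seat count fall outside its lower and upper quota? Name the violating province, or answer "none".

none

Standard quotas: Beta 3.836, Alpha 0.651, Zeta 3.465, Epsilon 1.048.
Jefferson allocation: Beta 4, Alpha 0, Zeta 4, Epsilon 1.
Every allocation lies between the lower and upper quota.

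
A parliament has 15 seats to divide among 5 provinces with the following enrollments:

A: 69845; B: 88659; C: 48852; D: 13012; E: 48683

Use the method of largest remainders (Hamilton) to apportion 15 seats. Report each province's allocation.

The standard divisor is 269051/15 ≈ 17936.733.
Standard quotas: A 3.8940, B 4.9429, C 2.7236, D 0.7254, E 2.7142.
Lower quotas: A 3, B 4, C 2, D 0, E 2 (sum 11, leaving 4 seats).
Remainders in descending order: B 0.9429, A 0.8940, D 0.7254, C 0.7236, E 0.7142.
The surplus seats go to B, A, D, C.

A 4, B 5, C 3, D 1, E 2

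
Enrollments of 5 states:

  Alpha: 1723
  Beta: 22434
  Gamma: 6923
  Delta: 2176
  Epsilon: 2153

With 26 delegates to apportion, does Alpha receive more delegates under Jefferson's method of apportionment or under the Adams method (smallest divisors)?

Adams

Jefferson: Alpha 1, Beta 18, Gamma 5, Delta 1, Epsilon 1.
Adams: Alpha 2, Beta 15, Gamma 5, Delta 2, Epsilon 2.
Alpha gets 1 under Jefferson and 2 under Adams.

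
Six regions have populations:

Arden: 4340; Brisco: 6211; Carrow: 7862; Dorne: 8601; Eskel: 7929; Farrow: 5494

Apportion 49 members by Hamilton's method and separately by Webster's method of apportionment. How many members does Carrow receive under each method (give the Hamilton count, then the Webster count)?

Hamilton: Arden 5, Brisco 7, Carrow 10, Dorne 10, Eskel 10, Farrow 7.
Webster: Arden 5, Brisco 8, Carrow 9, Dorne 10, Eskel 10, Farrow 7.
Carrow gets 10 under Hamilton and 9 under Webster.

10 and 9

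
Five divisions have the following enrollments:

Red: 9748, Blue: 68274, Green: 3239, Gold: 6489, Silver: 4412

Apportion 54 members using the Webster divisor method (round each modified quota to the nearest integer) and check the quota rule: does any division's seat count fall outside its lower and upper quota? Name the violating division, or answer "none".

Standard quotas: Red 5.712, Blue 40.003, Green 1.898, Gold 3.802, Silver 2.585.
Webster allocation: Red 6, Blue 39, Green 2, Gold 4, Silver 3.
Blue has quota 40.003 (lower 40, upper 41) but receives 39 — outside the quota interval.

Blue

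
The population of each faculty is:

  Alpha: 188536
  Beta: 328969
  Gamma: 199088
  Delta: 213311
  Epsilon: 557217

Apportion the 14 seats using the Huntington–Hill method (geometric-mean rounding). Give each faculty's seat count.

Alpha: 2, Beta: 3, Gamma: 2, Delta: 2, Epsilon: 5

With divisor 113165: modified quotas Alpha 1.666, Beta 2.907, Gamma 1.759, Delta 1.885, Epsilon 4.924.
Geometric-mean thresholds: Alpha √(1·2)=1.414, Beta √(2·3)=2.449, Gamma √(1·2)=1.414, Delta √(1·2)=1.414, Epsilon √(4·5)=4.472.
Each quota rounded against its threshold gives Alpha 2, Beta 3, Gamma 2, Delta 2, Epsilon 5 (total 14).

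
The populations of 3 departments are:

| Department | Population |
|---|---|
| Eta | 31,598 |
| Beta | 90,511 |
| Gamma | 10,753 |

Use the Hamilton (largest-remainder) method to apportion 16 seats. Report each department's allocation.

Eta 4, Beta 11, Gamma 1

Standard divisor: 132862 ÷ 16 ≈ 8303.875.
Standard quotas: Eta 3.8052, Beta 10.8999, Gamma 1.2949.
Lower quotas: Eta 3, Beta 10, Gamma 1 (sum 14, leaving 2 seats).
Remainders in descending order: Beta 0.8999, Eta 0.8052, Gamma 0.2949.
The surplus seats go to Beta, Eta.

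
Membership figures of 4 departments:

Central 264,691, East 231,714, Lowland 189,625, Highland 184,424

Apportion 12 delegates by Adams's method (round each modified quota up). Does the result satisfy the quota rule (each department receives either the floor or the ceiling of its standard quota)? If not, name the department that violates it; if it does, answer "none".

none

Standard quotas: Central 3.649, East 3.194, Lowland 2.614, Highland 2.542.
Adams allocation: Central 3, East 3, Lowland 3, Highland 3.
Every allocation lies between the lower and upper quota.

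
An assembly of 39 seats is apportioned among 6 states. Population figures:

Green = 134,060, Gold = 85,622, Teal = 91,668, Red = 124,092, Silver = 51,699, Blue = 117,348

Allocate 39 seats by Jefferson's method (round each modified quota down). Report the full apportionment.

Standard divisor 604489/39 ≈ 15499.718; standard quotas: Green 8.649, Gold 5.524, Teal 5.914, Red 8.006, Silver 3.335, Blue 7.571.
Rounding down gives 8, 5, 5, 8, 3, 7 = 36 seats, so the divisor must be adjusted.
With modified divisor 14500: modified quotas Green 9.246, Gold 5.905, Teal 6.322, Red 8.558, Silver 3.565, Blue 8.093.
Rounding down: Green 9, Gold 5, Teal 6, Red 8, Silver 3, Blue 8 (total 39).

Green=9, Gold=5, Teal=6, Red=8, Silver=3, Blue=8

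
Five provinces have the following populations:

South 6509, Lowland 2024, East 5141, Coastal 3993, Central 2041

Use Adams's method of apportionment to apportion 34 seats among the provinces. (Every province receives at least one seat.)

South 11, Lowland 4, East 8, Coastal 7, Central 4

Standard divisor 19708/34 ≈ 579.647; standard quotas: South 11.229, Lowland 3.492, East 8.869, Coastal 6.889, Central 3.521.
Rounding up gives 12, 4, 9, 7, 4 = 36 seats, so the divisor must be adjusted.
With modified divisor 647: modified quotas South 10.060, Lowland 3.128, East 7.946, Coastal 6.172, Central 3.155.
Rounding up: South 11, Lowland 4, East 8, Coastal 7, Central 4 (total 34).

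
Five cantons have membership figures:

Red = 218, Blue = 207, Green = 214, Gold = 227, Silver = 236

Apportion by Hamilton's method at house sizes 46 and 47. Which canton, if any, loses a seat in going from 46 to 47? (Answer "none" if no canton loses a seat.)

none

At 46 seats: Red 9, Blue 9, Green 9, Gold 9, Silver 10.
At 47 seats: Red 9, Blue 9, Green 9, Gold 10, Silver 10.
No canton's allocation decreased.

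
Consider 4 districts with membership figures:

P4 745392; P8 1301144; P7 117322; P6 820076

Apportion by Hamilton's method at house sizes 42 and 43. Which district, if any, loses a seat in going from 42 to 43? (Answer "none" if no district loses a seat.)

P7

At 42 seats: P4 10, P8 18, P7 2, P6 12.
At 43 seats: P4 11, P8 19, P7 1, P6 12.
P7 drops from 2 to 1.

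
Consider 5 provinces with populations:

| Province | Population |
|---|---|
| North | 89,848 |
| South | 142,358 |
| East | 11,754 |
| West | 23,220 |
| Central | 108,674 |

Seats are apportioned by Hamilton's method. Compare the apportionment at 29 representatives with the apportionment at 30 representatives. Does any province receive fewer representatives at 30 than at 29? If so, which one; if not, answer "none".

At 29 seats: North 7, South 11, East 1, West 2, Central 8.
At 30 seats: North 7, South 11, East 1, West 2, Central 9.
No province's allocation decreased.

none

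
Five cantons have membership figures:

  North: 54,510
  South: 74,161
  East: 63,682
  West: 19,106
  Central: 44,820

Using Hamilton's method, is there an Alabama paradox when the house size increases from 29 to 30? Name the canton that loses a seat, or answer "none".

At 29 seats: North 6, South 9, East 7, West 2, Central 5.
At 30 seats: North 6, South 9, East 8, West 2, Central 5.
No canton's allocation decreased.

none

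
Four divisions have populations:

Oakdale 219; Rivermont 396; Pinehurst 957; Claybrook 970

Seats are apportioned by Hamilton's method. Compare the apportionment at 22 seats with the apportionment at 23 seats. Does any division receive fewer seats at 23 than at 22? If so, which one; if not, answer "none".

Rivermont

At 22 seats: Oakdale 2, Rivermont 4, Pinehurst 8, Claybrook 8.
At 23 seats: Oakdale 2, Rivermont 3, Pinehurst 9, Claybrook 9.
Rivermont drops from 4 to 3.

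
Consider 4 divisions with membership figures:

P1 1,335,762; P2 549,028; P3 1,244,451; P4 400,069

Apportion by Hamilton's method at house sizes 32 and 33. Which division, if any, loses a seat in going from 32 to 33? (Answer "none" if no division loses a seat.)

none

At 32 seats: P1 12, P2 5, P3 11, P4 4.
At 33 seats: P1 12, P2 5, P3 12, P4 4.
No division's allocation decreased.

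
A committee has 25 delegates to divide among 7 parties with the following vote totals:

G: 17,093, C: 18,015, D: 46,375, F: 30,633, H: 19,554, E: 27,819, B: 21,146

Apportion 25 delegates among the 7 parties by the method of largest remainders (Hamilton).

The standard divisor is 180635/25 ≈ 7225.4.
Standard quotas: G 2.3657, C 2.4933, D 6.4183, F 4.2396, H 2.7063, E 3.8502, B 2.9266.
Lower quotas: G 2, C 2, D 6, F 4, H 2, E 3, B 2 (sum 21, leaving 4 seats).
Remainders in descending order: B 0.9266, E 0.8502, H 0.7063, C 0.4933, D 0.4183, G 0.3657, F 0.2396.
Largest remainders: B, E, H, C receive the extra seats.

G 2, C 3, D 6, F 4, H 3, E 4, B 3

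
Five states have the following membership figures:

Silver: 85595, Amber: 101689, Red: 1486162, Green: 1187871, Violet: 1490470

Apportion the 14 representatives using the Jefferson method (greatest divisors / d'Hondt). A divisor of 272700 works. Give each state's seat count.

With modified divisor 272700: modified quotas Silver 0.314, Amber 0.373, Red 5.450, Green 4.356, Violet 5.466.
Rounding down: Silver 0, Amber 0, Red 5, Green 4, Violet 5 (total 14).

Silver: 0, Amber: 0, Red: 5, Green: 4, Violet: 5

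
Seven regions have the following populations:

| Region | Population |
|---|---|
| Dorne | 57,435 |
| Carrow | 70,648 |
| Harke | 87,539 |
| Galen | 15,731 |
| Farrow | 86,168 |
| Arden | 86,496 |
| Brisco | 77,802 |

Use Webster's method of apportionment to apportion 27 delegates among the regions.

Dorne=3, Carrow=4, Harke=5, Galen=1, Farrow=5, Arden=5, Brisco=4

Standard divisor 481819/27 ≈ 17845.148; standard quotas: Dorne 3.219, Carrow 3.959, Harke 4.905, Galen 0.882, Farrow 4.829, Arden 4.847, Brisco 4.360.
Rounding to the nearest integer gives Dorne 3, Carrow 4, Harke 5, Galen 1, Farrow 5, Arden 5, Brisco 4 — total 27, matching the house size, so no adjustment is needed.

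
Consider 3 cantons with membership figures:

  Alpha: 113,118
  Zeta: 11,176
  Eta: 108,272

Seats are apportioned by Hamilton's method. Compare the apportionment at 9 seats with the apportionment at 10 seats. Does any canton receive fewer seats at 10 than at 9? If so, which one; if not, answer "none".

Zeta

At 9 seats: Alpha 4, Zeta 1, Eta 4.
At 10 seats: Alpha 5, Zeta 0, Eta 5.
Zeta drops from 1 to 0.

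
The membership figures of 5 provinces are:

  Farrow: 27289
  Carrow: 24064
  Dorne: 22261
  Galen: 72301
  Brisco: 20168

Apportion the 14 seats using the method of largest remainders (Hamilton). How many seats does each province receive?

Farrow 2; Carrow 2; Dorne 2; Galen 6; Brisco 2

The standard divisor is 166083/14 ≈ 11863.071.
Standard quotas: Farrow 2.3003, Carrow 2.0285, Dorne 1.8765, Galen 6.0946, Brisco 1.7001.
Lower quotas: Farrow 2, Carrow 2, Dorne 1, Galen 6, Brisco 1 (sum 12, leaving 2 seats).
Remainders in descending order: Dorne 0.8765, Brisco 0.7001, Farrow 0.3003, Galen 0.0946, Carrow 0.0285.
The surplus seats go to Dorne, Brisco.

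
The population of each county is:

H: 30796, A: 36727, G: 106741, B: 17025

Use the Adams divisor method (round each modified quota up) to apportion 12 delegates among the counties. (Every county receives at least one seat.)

Standard divisor 191289/12 ≈ 15940.75; standard quotas: H 1.932, A 2.304, G 6.696, B 1.068.
Rounding up gives 2, 3, 7, 2 = 14 seats, so the divisor must be adjusted.
With modified divisor 18100: modified quotas H 1.701, A 2.029, G 5.897, B 0.941.
Rounding up: H 2, A 3, G 6, B 1 (total 12).

H=2, A=3, G=6, B=1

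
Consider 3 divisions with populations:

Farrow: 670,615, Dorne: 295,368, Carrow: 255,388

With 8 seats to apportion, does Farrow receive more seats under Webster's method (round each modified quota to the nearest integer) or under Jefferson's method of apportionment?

Jefferson

Webster: Farrow 4, Dorne 2, Carrow 2.
Jefferson: Farrow 5, Dorne 2, Carrow 1.
Farrow gets 4 under Webster and 5 under Jefferson.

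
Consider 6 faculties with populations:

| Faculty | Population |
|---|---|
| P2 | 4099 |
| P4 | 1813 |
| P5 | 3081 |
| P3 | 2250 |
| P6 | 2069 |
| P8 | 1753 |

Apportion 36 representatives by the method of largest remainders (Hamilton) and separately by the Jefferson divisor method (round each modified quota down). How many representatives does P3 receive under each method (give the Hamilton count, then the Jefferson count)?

Hamilton: P2 10, P4 4, P5 7, P3 6, P6 5, P8 4.
Jefferson: P2 10, P4 4, P5 8, P3 5, P6 5, P8 4.
P3 gets 6 under Hamilton and 5 under Jefferson.

6 and 5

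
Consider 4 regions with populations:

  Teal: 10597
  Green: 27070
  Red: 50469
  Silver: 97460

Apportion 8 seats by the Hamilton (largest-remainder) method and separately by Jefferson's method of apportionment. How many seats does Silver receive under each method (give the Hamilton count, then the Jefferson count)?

4 and 5

Hamilton: Teal 1, Green 1, Red 2, Silver 4.
Jefferson: Teal 0, Green 1, Red 2, Silver 5.
Silver gets 4 under Hamilton and 5 under Jefferson.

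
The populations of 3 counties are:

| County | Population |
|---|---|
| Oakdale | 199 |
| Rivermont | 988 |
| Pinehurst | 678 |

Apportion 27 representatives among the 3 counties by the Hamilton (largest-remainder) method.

Oakdale: 3, Rivermont: 14, Pinehurst: 10

Total 1865; standard divisor 1865/27 ≈ 69.074.
Standard quotas: Oakdale 2.881, Rivermont 14.303, Pinehurst 9.816.
Lower quotas: Oakdale 2, Rivermont 14, Pinehurst 9 (sum 25, leaving 2 seats).
Remainders in descending order: Oakdale 0.881, Pinehurst 0.816, Rivermont 0.303.
The surplus seats go to Oakdale, Pinehurst.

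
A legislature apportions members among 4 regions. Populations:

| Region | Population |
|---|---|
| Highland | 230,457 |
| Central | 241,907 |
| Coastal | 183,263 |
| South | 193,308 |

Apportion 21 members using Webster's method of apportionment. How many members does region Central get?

6

Standard divisor 848935/21 ≈ 40425.476; standard quotas: Highland 5.701, Central 5.984, Coastal 4.533, South 4.782.
Rounding to the nearest integer gives 6, 6, 5, 5 = 22 seats, so the divisor must be adjusted.
With modified divisor 41300: modified quotas Highland 5.580, Central 5.857, Coastal 4.437, South 4.681.
Rounding to the nearest integer: Highland 6, Central 6, Coastal 4, South 5 (total 21).
Central receives 6.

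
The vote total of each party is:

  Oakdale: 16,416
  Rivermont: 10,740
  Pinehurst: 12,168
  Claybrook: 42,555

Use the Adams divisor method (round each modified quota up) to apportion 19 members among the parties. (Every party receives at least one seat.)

Standard divisor 81879/19 ≈ 4309.421; standard quotas: Oakdale 3.809, Rivermont 2.492, Pinehurst 2.824, Claybrook 9.875.
Rounding up gives 4, 3, 3, 10 = 20 seats, so the divisor must be adjusted.
With modified divisor 5000: modified quotas Oakdale 3.283, Rivermont 2.148, Pinehurst 2.434, Claybrook 8.511.
Rounding up: Oakdale 4, Rivermont 3, Pinehurst 3, Claybrook 9 (total 19).

Oakdale 4; Rivermont 3; Pinehurst 3; Claybrook 9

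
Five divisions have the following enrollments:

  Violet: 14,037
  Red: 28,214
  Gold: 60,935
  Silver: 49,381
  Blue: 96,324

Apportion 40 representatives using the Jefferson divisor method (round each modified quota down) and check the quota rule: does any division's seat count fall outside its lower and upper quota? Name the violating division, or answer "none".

Standard quotas: Violet 2.256, Red 4.534, Gold 9.793, Silver 7.936, Blue 15.481.
Jefferson allocation: Violet 2, Red 4, Gold 10, Silver 8, Blue 16.
Every allocation lies between the lower and upper quota.

none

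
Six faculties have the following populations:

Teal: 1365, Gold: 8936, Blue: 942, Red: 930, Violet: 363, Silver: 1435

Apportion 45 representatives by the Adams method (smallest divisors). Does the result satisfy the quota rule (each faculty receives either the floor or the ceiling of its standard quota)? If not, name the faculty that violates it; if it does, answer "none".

Standard quotas: Teal 4.397, Gold 28.782, Blue 3.034, Red 2.995, Violet 1.169, Silver 4.622.
Adams allocation: Teal 5, Gold 27, Blue 3, Red 3, Violet 2, Silver 5.
Gold has quota 28.782 (lower 28, upper 29) but receives 27 — outside the quota interval.

Gold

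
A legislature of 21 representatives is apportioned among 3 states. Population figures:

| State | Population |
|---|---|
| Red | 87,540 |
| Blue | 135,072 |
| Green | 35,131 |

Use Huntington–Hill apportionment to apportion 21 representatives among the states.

Red 7; Blue 11; Green 3

With divisor 12318: modified quotas Red 7.107, Blue 10.965, Green 2.852.
Geometric-mean thresholds: Red √(7·8)=7.483, Blue √(10·11)=10.488, Green √(2·3)=2.449.
Each quota rounded against its threshold gives Red 7, Blue 11, Green 3 (total 21).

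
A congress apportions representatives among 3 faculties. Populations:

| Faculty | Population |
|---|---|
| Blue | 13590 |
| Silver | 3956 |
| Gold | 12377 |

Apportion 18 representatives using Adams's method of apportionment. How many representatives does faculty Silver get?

Standard divisor 29923/18 ≈ 1662.389; standard quotas: Blue 8.175, Silver 2.380, Gold 7.445.
Rounding up gives 9, 3, 8 = 20 seats, so the divisor must be adjusted.
With modified divisor 1900: modified quotas Blue 7.153, Silver 2.082, Gold 6.514.
Rounding up: Blue 8, Silver 3, Gold 7 (total 18).
Silver receives 3.

3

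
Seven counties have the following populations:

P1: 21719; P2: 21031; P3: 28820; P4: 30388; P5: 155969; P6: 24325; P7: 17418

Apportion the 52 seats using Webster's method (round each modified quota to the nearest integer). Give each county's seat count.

P1: 4, P2: 4, P3: 5, P4: 5, P5: 27, P6: 4, P7: 3

Standard divisor 299670/52 ≈ 5762.885; standard quotas: P1 3.769, P2 3.649, P3 5.001, P4 5.273, P5 27.064, P6 4.221, P7 3.022.
Rounding to the nearest integer gives P1 4, P2 4, P3 5, P4 5, P5 27, P6 4, P7 3 — total 52, matching the house size, so no adjustment is needed.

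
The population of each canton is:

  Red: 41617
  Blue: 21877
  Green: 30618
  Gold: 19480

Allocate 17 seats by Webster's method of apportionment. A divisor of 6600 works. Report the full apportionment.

With modified divisor 6600: modified quotas Red 6.306, Blue 3.315, Green 4.639, Gold 2.952.
Rounding to the nearest integer: Red 6, Blue 3, Green 5, Gold 3 (total 17).

Red 6, Blue 3, Green 5, Gold 3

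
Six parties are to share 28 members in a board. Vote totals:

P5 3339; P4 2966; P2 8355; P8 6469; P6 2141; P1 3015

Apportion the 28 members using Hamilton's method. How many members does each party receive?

P5 4, P4 3, P2 9, P8 7, P6 2, P1 3

Standard divisor: 26285 ÷ 28 ≈ 938.75.
Standard quotas: P5 3.5569, P4 3.1595, P2 8.9001, P8 6.8911, P6 2.2807, P1 3.2117.
Lower quotas: P5 3, P4 3, P2 8, P8 6, P6 2, P1 3 (sum 25, leaving 3 seats).
Remainders in descending order: P2 0.9001, P8 0.8911, P5 0.5569, P6 0.2807, P1 0.2117, P4 0.1595.
The surplus seats go to P2, P8, P5.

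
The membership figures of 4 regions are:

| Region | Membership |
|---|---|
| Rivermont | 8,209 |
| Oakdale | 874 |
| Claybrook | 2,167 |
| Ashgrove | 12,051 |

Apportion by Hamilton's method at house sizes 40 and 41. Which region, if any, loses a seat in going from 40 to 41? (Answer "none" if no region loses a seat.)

none

At 40 seats: Rivermont 14, Oakdale 1, Claybrook 4, Ashgrove 21.
At 41 seats: Rivermont 14, Oakdale 2, Claybrook 4, Ashgrove 21.
No region's allocation decreased.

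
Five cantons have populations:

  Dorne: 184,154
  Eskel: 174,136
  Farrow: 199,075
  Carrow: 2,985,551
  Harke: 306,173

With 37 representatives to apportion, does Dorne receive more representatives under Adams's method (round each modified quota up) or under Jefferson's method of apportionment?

Adams

Adams: Dorne 2, Eskel 2, Farrow 2, Carrow 28, Harke 3.
Jefferson: Dorne 1, Eskel 1, Farrow 2, Carrow 30, Harke 3.
Dorne gets 2 under Adams and 1 under Jefferson.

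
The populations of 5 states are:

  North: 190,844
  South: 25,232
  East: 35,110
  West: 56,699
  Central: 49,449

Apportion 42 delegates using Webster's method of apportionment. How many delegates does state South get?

3

Standard divisor 357334/42 ≈ 8507.952; standard quotas: North 22.431, South 2.966, East 4.127, West 6.664, Central 5.812.
Rounding to the nearest integer gives North 22, South 3, East 4, West 7, Central 6 — total 42, matching the house size, so no adjustment is needed.
South receives 3.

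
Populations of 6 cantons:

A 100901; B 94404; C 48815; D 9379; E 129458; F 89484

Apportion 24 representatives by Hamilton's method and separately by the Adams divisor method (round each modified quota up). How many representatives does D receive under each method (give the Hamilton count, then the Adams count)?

0 and 1

Hamilton: A 5, B 5, C 2, D 0, E 7, F 5.
Adams: A 5, B 5, C 3, D 1, E 6, F 4.
D gets 0 under Hamilton and 1 under Adams.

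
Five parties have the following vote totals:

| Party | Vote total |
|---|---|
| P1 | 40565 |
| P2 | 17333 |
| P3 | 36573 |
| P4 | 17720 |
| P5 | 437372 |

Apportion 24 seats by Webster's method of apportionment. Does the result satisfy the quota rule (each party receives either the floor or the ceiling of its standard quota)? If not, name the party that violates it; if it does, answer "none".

P5

Standard quotas: P1 1.772, P2 0.757, P3 1.597, P4 0.774, P5 19.100.
Webster allocation: P1 2, P2 1, P3 2, P4 1, P5 18.
P5 has quota 19.100 (lower 19, upper 20) but receives 18 — outside the quota interval.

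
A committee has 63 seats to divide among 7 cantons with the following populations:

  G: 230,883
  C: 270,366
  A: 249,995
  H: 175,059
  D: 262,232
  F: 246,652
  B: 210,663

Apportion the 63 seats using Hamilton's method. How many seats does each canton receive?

G 9, C 10, A 10, H 7, D 10, F 9, B 8

Total 1645850; standard divisor 1645850/63 ≈ 26124.603.
Standard quotas: G 8.8378, C 10.3491, A 9.5693, H 6.7009, D 10.0377, F 9.4414, B 8.0638.
Lower quotas: G 8, C 10, A 9, H 6, D 10, F 9, B 8 (sum 60, leaving 3 seats).
Remainders in descending order: G 0.8378, H 0.7009, A 0.5693, F 0.4414, C 0.3491, B 0.0638, D 0.0377.
The surplus seats go to G, H, A.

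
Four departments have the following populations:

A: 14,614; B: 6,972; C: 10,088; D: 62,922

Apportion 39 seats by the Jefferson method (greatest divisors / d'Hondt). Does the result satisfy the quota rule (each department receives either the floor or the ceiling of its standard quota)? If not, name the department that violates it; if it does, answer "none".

D

Standard quotas: A 6.025, B 2.874, C 4.159, D 25.941.
Jefferson allocation: A 6, B 2, C 4, D 27.
D has quota 25.941 (lower 25, upper 26) but receives 27 — outside the quota interval.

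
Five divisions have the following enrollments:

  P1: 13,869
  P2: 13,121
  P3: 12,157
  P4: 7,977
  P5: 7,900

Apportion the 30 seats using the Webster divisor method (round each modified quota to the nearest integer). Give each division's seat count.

Standard divisor 55024/30 ≈ 1834.133; standard quotas: P1 7.562, P2 7.154, P3 6.628, P4 4.349, P5 4.307.
Rounding to the nearest integer gives P1 8, P2 7, P3 7, P4 4, P5 4 — total 30, matching the house size, so no adjustment is needed.

P1 8, P2 7, P3 7, P4 4, P5 4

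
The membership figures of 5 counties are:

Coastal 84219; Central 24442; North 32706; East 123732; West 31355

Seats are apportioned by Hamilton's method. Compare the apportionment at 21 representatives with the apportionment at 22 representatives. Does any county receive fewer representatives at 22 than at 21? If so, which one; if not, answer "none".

At 21 seats: Coastal 6, Central 2, North 2, East 9, West 2.
At 22 seats: Coastal 6, Central 2, North 3, East 9, West 2.
No county's allocation decreased.

none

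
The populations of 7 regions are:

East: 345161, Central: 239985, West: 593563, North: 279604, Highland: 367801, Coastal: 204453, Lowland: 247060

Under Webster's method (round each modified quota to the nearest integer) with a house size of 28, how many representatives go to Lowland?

3

Standard divisor 2277627/28 ≈ 81343.821; standard quotas: East 4.243, Central 2.950, West 7.297, North 3.437, Highland 4.522, Coastal 2.513, Lowland 3.037.
Rounding to the nearest integer gives East 4, Central 3, West 7, North 3, Highland 5, Coastal 3, Lowland 3 — total 28, matching the house size, so no adjustment is needed.
Lowland receives 3.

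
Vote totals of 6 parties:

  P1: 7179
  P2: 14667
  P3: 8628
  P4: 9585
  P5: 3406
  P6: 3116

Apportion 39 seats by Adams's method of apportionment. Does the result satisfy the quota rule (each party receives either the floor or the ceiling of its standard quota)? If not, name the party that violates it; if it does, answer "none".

Standard quotas: P1 6.011, P2 12.280, P3 7.224, P4 8.025, P5 2.852, P6 2.609.
Adams allocation: P1 6, P2 12, P3 7, P4 8, P5 3, P6 3.
Every allocation lies between the lower and upper quota.

none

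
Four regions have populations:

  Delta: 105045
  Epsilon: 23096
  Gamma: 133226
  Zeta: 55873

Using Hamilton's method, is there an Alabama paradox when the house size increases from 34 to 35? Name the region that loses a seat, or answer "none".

Epsilon

At 34 seats: Delta 11, Epsilon 3, Gamma 14, Zeta 6.
At 35 seats: Delta 12, Epsilon 2, Gamma 15, Zeta 6.
Epsilon drops from 3 to 2.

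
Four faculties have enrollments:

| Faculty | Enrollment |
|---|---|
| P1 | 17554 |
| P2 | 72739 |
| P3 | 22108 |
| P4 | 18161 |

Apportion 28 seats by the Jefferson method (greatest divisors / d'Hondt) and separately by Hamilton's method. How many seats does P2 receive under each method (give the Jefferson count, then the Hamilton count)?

Jefferson: P1 3, P2 16, P3 5, P4 4.
Hamilton: P1 4, P2 15, P3 5, P4 4.
P2 gets 16 under Jefferson and 15 under Hamilton.

16 and 15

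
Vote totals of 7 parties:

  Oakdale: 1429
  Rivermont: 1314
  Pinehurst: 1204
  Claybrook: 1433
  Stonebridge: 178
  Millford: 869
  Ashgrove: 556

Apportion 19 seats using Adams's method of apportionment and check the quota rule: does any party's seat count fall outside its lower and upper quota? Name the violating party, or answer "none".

none

Standard quotas: Oakdale 3.888, Rivermont 3.575, Pinehurst 3.276, Claybrook 3.899, Stonebridge 0.484, Millford 2.364, Ashgrove 1.513.
Adams allocation: Oakdale 4, Rivermont 3, Pinehurst 3, Claybrook 4, Stonebridge 1, Millford 2, Ashgrove 2.
Every allocation lies between the lower and upper quota.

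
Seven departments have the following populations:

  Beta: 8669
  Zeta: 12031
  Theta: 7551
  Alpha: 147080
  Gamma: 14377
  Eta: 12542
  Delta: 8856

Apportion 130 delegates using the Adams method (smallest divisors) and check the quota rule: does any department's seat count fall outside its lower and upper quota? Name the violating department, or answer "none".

Alpha

Standard quotas: Beta 5.338, Zeta 7.409, Theta 4.650, Alpha 90.573, Gamma 8.853, Eta 7.723, Delta 5.454.
Adams allocation: Beta 6, Zeta 8, Theta 5, Alpha 88, Gamma 9, Eta 8, Delta 6.
Alpha has quota 90.573 (lower 90, upper 91) but receives 88 — outside the quota interval.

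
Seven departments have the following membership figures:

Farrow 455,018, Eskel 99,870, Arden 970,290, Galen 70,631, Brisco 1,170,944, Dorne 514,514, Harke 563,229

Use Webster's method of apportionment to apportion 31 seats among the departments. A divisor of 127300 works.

Farrow 4, Eskel 1, Arden 8, Galen 1, Brisco 9, Dorne 4, Harke 4

With modified divisor 127300: modified quotas Farrow 3.574, Eskel 0.785, Arden 7.622, Galen 0.555, Brisco 9.198, Dorne 4.042, Harke 4.424.
Rounding to the nearest integer: Farrow 4, Eskel 1, Arden 8, Galen 1, Brisco 9, Dorne 4, Harke 4 (total 31).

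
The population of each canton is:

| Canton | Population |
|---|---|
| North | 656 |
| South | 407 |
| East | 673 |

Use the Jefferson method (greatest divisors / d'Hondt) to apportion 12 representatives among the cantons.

North=4, South=3, East=5

Standard divisor 1736/12 ≈ 144.667; standard quotas: North 4.535, South 2.813, East 4.652.
Rounding down gives 4, 2, 4 = 10 seats, so the divisor must be adjusted.
With modified divisor 133: modified quotas North 4.932, South 3.060, East 5.060.
Rounding down: North 4, South 3, East 5 (total 12).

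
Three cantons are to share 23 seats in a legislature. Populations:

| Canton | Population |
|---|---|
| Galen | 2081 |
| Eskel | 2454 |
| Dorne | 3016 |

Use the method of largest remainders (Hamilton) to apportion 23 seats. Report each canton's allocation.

Galen 6; Eskel 8; Dorne 9

Total 7551; standard divisor 7551/23 ≈ 328.304.
Standard quotas: Galen 6.339, Eskel 7.475, Dorne 9.187.
Lower quotas: Galen 6, Eskel 7, Dorne 9 (sum 22, leaving 1 seat).
Remainders in descending order: Eskel 0.475, Galen 0.339, Dorne 0.187.
The surplus seat goes to Eskel.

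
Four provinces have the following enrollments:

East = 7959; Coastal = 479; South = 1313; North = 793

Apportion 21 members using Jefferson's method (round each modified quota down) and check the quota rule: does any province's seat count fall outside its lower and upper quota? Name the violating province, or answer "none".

East

Standard quotas: East 15.852, Coastal 0.954, South 2.615, North 1.579.
Jefferson allocation: East 17, Coastal 1, South 2, North 1.
East has quota 15.852 (lower 15, upper 16) but receives 17 — outside the quota interval.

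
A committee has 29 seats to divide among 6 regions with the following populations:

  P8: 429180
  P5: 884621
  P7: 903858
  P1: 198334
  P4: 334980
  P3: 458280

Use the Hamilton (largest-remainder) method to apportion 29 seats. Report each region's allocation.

Total 3209253; standard divisor 3209253/29 ≈ 110663.897.
Standard quotas: P8 3.8782, P5 7.9938, P7 8.1676, P1 1.7922, P4 3.0270, P3 4.1412.
Lower quotas: P8 3, P5 7, P7 8, P1 1, P4 3, P3 4 (sum 26, leaving 3 seats).
Remainders in descending order: P5 0.9938, P8 0.8782, P1 0.7922, P7 0.1676, P3 0.1412, P4 0.0270.
The surplus seats go to P5, P8, P1.

P8: 4, P5: 8, P7: 8, P1: 2, P4: 3, P3: 4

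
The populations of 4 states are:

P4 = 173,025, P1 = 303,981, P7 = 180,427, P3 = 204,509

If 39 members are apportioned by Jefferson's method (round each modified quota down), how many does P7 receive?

Standard divisor 861942/39 ≈ 22101.077; standard quotas: P4 7.829, P1 13.754, P7 8.164, P3 9.253.
Rounding down gives 7, 13, 8, 9 = 37 seats, so the divisor must be adjusted.
With modified divisor 21000: modified quotas P4 8.239, P1 14.475, P7 8.592, P3 9.739.
Rounding down: P4 8, P1 14, P7 8, P3 9 (total 39).
P7 receives 8.

8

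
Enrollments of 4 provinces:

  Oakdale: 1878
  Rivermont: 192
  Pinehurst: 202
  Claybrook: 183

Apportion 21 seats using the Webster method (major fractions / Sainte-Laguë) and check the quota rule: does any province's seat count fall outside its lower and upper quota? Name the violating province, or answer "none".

Oakdale

Standard quotas: Oakdale 16.064, Rivermont 1.642, Pinehurst 1.728, Claybrook 1.565.
Webster allocation: Oakdale 15, Rivermont 2, Pinehurst 2, Claybrook 2.
Oakdale has quota 16.064 (lower 16, upper 17) but receives 15 — outside the quota interval.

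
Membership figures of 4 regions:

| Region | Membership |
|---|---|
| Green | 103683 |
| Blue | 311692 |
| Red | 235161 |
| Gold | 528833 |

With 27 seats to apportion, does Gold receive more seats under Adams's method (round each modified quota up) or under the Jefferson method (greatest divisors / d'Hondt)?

Jefferson

Adams: Green 3, Blue 7, Red 5, Gold 12.
Jefferson: Green 2, Blue 7, Red 5, Gold 13.
Gold gets 12 under Adams and 13 under Jefferson.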